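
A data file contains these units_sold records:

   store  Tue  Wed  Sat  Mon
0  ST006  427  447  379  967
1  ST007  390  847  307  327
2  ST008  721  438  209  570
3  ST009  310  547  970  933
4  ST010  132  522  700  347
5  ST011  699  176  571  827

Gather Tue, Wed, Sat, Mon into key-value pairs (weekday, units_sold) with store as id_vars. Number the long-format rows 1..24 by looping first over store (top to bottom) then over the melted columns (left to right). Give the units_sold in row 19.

700

24 rows total (6 × 4). Row 19: index ⌊(19-1)/4⌋ = 4 into store → ST010; (19-1) mod 4 = 2 into the melted columns → Sat.
So row 19 is (ST010, Sat, 700); units_sold = 700.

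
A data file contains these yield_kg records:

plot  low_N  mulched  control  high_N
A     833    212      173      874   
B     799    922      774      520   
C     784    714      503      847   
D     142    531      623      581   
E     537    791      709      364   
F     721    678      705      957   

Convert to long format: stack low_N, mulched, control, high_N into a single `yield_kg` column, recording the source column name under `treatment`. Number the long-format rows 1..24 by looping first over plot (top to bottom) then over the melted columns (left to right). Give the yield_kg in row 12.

24 rows total (6 × 4). Row 12: index ⌊(12-1)/4⌋ = 2 into plot → C; (12-1) mod 4 = 3 into the melted columns → high_N.
So row 12 is (C, high_N, 847); yield_kg = 847.

847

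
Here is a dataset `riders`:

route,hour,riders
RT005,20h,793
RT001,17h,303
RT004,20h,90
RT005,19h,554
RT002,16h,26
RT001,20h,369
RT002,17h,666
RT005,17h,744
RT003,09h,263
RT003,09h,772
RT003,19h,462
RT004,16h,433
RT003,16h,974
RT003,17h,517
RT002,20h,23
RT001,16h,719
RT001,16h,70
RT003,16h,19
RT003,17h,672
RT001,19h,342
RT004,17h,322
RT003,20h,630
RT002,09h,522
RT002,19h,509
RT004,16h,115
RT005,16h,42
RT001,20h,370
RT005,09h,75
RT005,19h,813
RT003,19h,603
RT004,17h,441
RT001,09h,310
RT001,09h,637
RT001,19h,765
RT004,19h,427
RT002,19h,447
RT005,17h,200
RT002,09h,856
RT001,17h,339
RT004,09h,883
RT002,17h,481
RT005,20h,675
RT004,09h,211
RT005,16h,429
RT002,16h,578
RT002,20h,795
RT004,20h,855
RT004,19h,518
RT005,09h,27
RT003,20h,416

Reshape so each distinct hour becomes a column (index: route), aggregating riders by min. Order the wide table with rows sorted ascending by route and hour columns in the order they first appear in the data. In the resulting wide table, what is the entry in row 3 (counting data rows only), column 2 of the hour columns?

517

With rows sorted ascending by route, row 3 is route=RT003. hour columns in first-appearance order: 20h, 17h, 19h, 16h, 09h; column 2 is 17h.
Long rows with route=RT003, hour=17h: min(517, 672) = 517.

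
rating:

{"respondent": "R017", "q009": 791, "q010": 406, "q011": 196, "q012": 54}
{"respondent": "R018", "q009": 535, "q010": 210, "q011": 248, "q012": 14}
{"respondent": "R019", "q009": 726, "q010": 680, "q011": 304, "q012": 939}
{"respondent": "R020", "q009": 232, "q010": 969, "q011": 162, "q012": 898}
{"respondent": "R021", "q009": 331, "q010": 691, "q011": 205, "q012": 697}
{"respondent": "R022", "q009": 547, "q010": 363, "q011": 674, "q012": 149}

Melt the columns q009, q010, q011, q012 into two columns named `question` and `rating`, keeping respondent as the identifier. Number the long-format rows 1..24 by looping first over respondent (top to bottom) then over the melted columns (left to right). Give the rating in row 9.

24 rows total (6 × 4). Row 9: index ⌊(9-1)/4⌋ = 2 into respondent → R019; (9-1) mod 4 = 0 into the melted columns → q009.
So row 9 is (R019, q009, 726); rating = 726.

726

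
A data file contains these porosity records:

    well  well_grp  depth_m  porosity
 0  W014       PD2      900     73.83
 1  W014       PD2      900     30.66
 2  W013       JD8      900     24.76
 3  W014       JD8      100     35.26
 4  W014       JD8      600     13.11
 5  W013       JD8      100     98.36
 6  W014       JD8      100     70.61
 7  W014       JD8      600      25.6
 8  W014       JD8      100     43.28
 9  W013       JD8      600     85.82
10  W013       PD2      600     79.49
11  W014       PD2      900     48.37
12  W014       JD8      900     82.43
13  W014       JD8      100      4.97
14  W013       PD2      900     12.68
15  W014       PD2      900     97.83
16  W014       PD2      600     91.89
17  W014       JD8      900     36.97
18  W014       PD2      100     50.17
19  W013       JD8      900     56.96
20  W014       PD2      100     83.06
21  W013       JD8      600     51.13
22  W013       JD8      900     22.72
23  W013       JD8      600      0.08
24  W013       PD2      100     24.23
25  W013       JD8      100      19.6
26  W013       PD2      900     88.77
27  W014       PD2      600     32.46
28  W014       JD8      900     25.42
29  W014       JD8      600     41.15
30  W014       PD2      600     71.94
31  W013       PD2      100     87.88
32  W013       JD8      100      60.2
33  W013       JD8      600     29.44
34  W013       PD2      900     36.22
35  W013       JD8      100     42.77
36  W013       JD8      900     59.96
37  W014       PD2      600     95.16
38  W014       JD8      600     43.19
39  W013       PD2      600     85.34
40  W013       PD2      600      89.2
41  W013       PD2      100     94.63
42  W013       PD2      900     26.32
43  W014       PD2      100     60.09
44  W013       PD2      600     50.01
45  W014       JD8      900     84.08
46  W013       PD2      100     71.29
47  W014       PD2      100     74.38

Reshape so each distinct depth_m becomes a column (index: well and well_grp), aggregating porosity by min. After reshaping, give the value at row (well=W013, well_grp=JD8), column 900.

22.72

Rows with well=W013, well_grp=JD8 and depth_m=900: porosity values are 24.76, 56.96, 22.72, 59.96.
min(24.76, 56.96, 22.72, 59.96) = 22.72.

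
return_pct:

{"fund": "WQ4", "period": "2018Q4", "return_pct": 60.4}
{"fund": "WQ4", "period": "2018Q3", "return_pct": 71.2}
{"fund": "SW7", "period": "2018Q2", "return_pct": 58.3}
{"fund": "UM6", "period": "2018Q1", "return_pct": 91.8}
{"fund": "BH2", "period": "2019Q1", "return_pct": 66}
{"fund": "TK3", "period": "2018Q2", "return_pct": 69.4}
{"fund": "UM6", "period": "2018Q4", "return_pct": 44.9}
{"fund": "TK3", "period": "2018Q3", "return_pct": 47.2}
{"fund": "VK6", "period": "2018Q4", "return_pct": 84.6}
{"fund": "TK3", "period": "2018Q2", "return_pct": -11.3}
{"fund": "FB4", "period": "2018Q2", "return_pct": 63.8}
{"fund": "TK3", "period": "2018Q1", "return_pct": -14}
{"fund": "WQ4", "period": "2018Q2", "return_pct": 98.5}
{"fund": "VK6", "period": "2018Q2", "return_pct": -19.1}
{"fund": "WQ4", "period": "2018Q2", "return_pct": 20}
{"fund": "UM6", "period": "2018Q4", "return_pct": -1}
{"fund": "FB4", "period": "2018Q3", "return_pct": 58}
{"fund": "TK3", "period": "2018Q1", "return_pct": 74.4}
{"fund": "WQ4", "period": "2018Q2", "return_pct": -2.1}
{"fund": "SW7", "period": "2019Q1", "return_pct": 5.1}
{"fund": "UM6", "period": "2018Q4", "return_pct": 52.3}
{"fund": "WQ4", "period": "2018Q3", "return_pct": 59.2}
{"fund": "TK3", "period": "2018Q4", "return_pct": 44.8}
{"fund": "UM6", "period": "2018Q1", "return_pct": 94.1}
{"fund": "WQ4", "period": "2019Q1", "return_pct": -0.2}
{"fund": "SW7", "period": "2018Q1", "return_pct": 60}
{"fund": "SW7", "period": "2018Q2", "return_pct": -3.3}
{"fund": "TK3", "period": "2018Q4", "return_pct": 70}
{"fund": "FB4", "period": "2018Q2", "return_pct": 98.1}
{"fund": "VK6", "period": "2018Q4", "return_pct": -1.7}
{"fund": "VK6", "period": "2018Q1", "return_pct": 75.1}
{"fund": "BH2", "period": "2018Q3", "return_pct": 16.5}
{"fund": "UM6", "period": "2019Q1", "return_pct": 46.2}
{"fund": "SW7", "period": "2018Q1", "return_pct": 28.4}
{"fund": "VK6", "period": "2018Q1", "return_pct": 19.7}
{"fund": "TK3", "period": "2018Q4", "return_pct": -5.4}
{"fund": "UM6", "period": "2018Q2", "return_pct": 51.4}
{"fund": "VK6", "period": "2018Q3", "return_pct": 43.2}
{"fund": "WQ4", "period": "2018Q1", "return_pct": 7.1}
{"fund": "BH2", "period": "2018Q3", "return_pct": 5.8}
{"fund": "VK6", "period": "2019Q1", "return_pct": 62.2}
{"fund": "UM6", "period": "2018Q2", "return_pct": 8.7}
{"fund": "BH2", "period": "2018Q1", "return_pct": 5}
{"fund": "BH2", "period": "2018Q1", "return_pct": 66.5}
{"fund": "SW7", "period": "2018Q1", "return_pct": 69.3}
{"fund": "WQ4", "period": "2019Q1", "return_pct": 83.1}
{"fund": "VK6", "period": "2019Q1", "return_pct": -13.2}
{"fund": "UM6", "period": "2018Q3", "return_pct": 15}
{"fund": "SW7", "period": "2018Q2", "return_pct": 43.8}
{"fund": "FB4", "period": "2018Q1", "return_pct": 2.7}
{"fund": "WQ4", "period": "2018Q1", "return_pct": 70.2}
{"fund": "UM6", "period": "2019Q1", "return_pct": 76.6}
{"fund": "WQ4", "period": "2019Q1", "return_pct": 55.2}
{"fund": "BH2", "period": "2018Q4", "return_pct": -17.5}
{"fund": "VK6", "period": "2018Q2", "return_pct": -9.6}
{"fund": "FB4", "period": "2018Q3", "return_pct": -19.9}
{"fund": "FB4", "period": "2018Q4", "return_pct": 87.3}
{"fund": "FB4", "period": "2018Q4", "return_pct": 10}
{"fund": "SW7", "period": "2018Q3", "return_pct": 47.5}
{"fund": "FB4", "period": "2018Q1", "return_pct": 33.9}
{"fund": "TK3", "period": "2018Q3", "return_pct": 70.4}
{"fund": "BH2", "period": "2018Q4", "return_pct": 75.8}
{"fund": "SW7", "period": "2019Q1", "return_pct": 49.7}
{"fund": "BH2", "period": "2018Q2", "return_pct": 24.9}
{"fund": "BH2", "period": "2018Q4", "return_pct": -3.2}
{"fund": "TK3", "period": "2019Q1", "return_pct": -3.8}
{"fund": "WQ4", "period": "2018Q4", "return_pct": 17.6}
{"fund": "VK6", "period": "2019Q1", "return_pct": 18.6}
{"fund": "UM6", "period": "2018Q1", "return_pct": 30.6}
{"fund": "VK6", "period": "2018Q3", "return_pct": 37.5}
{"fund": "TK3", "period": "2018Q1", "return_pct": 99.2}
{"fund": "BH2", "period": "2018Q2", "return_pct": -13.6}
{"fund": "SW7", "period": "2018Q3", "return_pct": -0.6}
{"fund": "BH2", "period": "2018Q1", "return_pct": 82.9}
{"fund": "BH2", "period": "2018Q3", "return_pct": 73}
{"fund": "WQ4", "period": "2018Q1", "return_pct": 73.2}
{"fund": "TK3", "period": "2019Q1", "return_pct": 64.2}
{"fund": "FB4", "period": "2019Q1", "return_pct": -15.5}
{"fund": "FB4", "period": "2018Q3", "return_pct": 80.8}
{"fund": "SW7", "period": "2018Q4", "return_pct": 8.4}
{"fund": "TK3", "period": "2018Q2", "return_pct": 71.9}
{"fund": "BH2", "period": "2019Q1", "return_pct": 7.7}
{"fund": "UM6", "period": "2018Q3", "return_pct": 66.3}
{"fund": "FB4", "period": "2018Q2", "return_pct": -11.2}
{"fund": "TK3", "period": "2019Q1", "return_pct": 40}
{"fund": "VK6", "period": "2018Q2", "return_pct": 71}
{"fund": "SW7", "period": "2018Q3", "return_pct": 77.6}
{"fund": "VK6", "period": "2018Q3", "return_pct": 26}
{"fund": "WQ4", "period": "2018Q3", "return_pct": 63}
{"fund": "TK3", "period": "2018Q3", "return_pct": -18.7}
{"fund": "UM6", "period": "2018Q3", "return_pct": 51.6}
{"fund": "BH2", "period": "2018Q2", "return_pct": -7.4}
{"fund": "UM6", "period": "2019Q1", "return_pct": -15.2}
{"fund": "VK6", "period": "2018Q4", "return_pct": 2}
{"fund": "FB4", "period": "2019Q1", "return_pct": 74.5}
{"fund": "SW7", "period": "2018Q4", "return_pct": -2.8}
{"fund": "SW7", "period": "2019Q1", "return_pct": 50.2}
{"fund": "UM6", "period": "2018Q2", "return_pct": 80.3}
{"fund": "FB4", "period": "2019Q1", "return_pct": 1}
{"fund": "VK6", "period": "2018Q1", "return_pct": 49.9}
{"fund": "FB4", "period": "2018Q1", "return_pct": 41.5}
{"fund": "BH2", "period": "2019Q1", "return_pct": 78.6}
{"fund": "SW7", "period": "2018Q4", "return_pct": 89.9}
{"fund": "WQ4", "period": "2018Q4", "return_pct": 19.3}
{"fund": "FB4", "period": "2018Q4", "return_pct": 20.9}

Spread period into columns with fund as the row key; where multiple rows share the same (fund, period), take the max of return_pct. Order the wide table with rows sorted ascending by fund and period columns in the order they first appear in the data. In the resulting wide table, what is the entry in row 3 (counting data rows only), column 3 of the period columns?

58.3

With rows sorted ascending by fund, row 3 is fund=SW7. period columns in first-appearance order: 2018Q4, 2018Q3, 2018Q2, 2018Q1, 2019Q1; column 3 is 2018Q2.
Long rows with fund=SW7, period=2018Q2: max(58.3, -3.3, 43.8) = 58.3.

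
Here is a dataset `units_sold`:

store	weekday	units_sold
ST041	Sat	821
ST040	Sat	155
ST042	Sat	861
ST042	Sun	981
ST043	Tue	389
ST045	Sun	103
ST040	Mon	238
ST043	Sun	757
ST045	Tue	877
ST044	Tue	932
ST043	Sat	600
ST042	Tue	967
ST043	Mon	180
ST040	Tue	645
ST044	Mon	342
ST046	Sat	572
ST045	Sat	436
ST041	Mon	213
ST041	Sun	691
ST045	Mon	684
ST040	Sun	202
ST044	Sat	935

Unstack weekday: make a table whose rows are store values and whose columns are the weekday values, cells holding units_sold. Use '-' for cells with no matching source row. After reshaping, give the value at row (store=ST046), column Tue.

-

No long-format row has store=ST046 and weekday=Tue, so the cell is -.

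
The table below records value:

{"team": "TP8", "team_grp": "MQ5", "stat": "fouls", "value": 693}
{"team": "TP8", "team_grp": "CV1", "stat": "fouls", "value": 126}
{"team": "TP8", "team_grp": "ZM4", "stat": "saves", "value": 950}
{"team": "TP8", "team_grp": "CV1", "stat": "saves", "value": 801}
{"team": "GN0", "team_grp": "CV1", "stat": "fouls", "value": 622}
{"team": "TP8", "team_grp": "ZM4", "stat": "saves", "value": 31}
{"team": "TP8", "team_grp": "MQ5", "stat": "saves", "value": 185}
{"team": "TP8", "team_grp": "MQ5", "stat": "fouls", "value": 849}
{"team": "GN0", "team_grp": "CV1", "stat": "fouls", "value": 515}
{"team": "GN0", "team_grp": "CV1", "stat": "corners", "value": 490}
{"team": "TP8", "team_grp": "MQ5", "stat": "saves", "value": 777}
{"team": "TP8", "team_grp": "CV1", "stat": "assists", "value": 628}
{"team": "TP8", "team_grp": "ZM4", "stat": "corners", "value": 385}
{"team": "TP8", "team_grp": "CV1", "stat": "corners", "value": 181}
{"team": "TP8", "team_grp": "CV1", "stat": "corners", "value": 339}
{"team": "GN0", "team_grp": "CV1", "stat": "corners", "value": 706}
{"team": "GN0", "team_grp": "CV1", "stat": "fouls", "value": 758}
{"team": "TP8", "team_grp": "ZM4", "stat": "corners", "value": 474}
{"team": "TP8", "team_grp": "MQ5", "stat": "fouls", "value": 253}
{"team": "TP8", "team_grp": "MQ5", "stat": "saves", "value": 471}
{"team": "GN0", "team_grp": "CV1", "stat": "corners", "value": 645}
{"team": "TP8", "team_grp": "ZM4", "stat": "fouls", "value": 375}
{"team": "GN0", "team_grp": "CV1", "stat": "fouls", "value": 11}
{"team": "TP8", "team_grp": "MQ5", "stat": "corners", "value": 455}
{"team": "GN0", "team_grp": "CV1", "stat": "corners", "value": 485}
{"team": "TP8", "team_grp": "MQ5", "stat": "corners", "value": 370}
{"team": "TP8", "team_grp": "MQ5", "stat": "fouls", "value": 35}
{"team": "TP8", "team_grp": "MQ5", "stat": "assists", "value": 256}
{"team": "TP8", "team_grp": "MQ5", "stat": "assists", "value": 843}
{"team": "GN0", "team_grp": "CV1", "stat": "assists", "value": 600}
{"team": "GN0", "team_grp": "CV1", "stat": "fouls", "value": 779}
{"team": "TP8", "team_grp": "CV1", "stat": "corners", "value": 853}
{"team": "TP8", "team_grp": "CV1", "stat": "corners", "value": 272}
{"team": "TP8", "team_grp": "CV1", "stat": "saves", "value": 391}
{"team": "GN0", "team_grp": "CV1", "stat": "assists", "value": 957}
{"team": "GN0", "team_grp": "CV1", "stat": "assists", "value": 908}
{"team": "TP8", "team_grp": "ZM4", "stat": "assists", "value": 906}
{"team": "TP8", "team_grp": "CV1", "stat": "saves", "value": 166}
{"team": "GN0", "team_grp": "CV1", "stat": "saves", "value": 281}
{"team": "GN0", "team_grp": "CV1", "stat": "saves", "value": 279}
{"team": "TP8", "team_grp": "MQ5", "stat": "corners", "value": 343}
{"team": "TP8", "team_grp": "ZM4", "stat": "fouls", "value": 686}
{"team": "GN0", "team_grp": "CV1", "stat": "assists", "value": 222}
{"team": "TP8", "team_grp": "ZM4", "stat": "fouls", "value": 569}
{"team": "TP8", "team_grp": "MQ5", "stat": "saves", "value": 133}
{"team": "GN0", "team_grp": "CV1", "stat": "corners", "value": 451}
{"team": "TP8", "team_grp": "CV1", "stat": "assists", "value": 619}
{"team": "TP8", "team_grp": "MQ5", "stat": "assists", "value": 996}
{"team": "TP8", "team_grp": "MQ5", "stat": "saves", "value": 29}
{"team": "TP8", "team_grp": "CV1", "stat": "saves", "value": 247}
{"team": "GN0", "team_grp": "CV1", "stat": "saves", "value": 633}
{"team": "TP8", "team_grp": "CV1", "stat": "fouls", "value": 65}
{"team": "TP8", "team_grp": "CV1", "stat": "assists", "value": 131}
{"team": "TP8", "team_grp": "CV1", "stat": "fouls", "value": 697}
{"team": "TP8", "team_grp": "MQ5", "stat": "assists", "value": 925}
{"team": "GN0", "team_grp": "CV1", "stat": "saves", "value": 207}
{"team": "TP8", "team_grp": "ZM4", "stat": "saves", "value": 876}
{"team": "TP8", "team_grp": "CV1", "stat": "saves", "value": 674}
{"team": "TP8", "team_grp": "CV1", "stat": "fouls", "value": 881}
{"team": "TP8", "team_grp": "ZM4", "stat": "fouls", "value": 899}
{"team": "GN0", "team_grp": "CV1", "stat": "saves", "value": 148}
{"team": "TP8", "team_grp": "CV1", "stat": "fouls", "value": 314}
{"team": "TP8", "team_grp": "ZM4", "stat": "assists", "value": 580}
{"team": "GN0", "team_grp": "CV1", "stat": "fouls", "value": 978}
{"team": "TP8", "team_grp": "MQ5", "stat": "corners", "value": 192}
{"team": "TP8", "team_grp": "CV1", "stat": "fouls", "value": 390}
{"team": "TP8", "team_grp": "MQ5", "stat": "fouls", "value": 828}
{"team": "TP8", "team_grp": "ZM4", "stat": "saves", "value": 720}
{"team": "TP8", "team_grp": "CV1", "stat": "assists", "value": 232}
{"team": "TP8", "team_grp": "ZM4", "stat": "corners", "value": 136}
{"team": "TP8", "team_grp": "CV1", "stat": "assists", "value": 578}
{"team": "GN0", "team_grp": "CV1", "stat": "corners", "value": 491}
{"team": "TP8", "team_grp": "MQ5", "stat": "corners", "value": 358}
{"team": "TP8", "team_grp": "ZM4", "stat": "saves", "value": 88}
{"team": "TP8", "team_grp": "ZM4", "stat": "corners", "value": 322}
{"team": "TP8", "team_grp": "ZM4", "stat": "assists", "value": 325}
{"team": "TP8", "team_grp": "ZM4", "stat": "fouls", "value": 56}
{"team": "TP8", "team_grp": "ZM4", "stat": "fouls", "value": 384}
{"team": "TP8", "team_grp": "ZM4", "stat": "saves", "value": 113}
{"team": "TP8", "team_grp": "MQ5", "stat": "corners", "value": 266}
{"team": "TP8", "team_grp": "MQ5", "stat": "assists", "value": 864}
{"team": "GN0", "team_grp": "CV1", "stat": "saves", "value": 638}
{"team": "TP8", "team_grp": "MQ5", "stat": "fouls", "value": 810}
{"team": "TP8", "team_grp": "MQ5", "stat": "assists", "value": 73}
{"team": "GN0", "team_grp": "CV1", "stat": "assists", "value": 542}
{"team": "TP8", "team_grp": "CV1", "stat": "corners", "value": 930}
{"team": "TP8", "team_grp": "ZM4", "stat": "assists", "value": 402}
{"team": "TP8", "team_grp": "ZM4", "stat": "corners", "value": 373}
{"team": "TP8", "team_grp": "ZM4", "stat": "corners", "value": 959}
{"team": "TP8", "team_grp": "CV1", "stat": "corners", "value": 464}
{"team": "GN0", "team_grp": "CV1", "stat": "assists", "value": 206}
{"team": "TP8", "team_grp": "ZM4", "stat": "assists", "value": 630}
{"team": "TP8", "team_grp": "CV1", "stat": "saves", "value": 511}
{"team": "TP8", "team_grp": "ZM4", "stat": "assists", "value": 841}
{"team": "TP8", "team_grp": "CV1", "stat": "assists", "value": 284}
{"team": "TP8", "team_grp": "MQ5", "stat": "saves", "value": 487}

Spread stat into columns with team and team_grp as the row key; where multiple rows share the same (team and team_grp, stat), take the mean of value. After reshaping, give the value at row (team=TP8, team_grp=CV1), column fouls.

Rows with team=TP8, team_grp=CV1 and stat=fouls: value values are 126, 65, 697, 881, 314, 390.
(126 + 65 + 697 + 881 + 314 + 390) / 6 = 412.17.

412.17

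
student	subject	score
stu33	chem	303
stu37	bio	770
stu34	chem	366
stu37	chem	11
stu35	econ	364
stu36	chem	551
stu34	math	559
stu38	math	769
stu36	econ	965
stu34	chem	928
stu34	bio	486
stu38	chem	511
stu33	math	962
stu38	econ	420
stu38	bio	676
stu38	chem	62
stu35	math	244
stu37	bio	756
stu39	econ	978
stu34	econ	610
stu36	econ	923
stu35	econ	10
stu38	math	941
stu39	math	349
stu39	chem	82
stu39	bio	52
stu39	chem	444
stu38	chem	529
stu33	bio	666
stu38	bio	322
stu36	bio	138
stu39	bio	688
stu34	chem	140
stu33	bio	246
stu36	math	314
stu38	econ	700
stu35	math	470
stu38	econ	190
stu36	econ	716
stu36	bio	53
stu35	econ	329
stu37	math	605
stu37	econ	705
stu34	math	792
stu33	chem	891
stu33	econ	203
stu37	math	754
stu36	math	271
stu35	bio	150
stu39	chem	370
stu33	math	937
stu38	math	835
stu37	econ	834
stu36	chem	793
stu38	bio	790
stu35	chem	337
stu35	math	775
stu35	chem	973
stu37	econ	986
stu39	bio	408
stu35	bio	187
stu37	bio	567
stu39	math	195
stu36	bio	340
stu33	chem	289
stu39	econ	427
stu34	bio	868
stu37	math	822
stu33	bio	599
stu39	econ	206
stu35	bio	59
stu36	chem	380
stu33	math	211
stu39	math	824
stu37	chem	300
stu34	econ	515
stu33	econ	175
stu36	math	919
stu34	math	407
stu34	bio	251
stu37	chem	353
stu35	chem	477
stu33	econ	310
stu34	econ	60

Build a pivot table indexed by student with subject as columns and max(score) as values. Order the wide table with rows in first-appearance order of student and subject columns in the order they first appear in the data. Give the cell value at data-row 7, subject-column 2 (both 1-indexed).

With rows in first-appearance order of student, row 7 is student=stu39. subject columns in first-appearance order: chem, bio, econ, math; column 2 is bio.
Long rows with student=stu39, subject=bio: max(52, 688, 408) = 688.

688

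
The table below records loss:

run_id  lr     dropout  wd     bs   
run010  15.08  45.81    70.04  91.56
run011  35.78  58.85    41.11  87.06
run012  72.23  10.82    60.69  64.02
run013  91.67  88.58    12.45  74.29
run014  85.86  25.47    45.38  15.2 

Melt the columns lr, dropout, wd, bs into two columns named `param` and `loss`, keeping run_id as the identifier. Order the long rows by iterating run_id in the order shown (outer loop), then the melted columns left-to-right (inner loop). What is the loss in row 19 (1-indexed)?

20 rows total (5 × 4). Row 19: index ⌊(19-1)/4⌋ = 4 into run_id → run014; (19-1) mod 4 = 2 into the melted columns → wd.
So row 19 is (run014, wd, 45.38); loss = 45.38.

45.38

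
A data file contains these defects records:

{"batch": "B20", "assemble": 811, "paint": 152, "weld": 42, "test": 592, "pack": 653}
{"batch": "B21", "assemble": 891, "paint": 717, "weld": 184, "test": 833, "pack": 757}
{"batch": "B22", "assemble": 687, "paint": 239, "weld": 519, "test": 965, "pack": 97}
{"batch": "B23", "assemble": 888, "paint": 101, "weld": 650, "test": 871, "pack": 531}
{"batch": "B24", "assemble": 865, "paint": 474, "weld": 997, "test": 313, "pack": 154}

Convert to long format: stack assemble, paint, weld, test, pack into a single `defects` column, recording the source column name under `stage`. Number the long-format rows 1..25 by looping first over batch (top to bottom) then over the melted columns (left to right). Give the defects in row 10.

757

25 rows total (5 × 5). Row 10: index ⌊(10-1)/5⌋ = 1 into batch → B21; (10-1) mod 5 = 4 into the melted columns → pack.
So row 10 is (B21, pack, 757); defects = 757.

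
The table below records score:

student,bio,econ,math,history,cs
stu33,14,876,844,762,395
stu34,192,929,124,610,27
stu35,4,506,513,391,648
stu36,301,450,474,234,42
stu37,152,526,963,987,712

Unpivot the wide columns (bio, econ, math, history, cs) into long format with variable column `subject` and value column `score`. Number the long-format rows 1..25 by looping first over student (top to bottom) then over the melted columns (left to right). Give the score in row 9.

610

25 rows total (5 × 5). Row 9: index ⌊(9-1)/5⌋ = 1 into student → stu34; (9-1) mod 5 = 3 into the melted columns → history.
So row 9 is (stu34, history, 610); score = 610.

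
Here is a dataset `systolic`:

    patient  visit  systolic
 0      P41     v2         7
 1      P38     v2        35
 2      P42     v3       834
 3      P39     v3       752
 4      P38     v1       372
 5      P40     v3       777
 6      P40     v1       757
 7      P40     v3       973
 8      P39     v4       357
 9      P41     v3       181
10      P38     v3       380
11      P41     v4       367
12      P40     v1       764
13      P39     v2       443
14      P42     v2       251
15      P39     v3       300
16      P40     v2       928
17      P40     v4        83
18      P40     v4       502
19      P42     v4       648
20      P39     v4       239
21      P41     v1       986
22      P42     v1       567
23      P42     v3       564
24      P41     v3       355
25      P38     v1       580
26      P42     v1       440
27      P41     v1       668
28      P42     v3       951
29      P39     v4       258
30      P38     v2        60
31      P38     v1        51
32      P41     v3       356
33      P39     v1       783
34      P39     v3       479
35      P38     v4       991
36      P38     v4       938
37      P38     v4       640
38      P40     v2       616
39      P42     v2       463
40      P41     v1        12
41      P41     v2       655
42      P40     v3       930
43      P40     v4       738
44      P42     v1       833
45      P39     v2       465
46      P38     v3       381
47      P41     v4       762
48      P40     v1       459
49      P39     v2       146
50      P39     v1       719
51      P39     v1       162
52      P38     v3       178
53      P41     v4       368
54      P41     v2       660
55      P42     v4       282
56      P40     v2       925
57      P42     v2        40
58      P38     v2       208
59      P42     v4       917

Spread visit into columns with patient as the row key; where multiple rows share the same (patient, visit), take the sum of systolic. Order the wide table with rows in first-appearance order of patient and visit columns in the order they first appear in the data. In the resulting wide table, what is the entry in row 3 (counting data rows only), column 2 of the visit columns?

2349

With rows in first-appearance order of patient, row 3 is patient=P42. visit columns in first-appearance order: v2, v3, v1, v4; column 2 is v3.
Long rows with patient=P42, visit=v3: 834 + 564 + 951 = 2349.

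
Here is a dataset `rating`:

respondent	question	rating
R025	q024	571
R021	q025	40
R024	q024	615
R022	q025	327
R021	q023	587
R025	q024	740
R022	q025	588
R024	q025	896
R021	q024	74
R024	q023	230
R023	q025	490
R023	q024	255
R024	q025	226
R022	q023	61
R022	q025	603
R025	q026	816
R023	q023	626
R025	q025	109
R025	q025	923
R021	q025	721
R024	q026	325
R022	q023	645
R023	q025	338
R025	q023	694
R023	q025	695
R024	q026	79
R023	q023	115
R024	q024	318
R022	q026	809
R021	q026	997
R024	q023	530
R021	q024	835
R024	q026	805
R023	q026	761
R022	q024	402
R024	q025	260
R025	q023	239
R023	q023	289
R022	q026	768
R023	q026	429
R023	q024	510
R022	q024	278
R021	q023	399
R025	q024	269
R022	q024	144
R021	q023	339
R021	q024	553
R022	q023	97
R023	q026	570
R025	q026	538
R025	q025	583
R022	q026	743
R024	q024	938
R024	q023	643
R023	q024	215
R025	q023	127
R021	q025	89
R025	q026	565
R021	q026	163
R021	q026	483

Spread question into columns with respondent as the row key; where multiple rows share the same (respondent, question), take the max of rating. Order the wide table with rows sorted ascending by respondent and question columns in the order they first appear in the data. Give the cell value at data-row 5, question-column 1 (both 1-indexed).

740

With rows sorted ascending by respondent, row 5 is respondent=R025. question columns in first-appearance order: q024, q025, q023, q026; column 1 is q024.
Long rows with respondent=R025, question=q024: max(571, 740, 269) = 740.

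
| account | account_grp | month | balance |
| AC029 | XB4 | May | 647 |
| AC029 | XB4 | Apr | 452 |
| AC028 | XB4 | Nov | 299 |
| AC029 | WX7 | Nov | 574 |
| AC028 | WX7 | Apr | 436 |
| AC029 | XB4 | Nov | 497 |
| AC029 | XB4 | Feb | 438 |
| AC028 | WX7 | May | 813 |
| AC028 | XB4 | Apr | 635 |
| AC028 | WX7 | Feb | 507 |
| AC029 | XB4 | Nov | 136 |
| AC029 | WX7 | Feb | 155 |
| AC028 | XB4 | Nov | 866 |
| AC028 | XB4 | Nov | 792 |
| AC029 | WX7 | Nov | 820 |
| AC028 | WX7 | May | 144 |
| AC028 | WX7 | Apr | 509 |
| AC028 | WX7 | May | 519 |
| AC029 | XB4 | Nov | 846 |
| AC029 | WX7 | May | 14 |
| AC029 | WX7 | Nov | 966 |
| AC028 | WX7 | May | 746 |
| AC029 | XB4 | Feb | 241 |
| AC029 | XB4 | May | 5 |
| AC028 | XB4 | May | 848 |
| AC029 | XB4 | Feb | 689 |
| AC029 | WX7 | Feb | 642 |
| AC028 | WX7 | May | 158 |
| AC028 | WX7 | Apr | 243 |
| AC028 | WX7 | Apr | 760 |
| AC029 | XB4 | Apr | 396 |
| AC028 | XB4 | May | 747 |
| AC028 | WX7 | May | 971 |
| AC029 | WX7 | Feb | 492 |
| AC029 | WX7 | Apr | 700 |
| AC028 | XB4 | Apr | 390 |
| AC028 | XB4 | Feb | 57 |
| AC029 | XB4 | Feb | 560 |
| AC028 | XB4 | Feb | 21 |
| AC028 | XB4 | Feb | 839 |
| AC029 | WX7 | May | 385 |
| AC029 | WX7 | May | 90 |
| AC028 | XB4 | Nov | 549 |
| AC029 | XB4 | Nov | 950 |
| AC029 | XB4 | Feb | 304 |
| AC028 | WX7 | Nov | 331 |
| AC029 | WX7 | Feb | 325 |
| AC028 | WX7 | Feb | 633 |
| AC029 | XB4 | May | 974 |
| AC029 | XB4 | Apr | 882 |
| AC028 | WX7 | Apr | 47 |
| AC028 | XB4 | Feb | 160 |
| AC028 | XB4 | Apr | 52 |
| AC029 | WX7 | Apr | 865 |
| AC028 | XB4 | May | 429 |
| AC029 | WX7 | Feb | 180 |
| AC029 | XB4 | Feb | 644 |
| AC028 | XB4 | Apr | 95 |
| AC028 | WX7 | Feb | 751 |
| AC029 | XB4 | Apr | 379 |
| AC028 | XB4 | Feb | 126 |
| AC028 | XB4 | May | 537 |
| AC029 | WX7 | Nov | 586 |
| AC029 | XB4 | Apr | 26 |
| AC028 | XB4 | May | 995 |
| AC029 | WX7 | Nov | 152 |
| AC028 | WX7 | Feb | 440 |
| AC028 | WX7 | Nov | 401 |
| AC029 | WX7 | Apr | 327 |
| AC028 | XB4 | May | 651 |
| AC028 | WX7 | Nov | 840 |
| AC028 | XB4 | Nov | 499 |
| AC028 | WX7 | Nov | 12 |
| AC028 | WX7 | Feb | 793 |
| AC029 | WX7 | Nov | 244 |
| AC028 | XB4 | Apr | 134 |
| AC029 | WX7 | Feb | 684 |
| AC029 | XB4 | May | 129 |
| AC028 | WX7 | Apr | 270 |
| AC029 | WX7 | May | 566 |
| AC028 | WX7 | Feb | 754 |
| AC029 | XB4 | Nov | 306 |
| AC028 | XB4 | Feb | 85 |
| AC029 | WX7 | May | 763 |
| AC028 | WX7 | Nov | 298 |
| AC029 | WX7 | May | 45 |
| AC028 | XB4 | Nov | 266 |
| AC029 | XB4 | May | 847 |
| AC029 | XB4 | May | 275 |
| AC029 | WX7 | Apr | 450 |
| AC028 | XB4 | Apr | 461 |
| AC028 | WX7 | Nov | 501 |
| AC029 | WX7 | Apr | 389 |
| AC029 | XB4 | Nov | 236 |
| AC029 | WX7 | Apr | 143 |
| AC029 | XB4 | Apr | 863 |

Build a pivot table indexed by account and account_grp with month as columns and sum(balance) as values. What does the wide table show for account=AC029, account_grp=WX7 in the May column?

Rows with account=AC029, account_grp=WX7 and month=May: balance values are 14, 385, 90, 566, 763, 45.
14 + 385 + 90 + 566 + 763 + 45 = 1863.

1863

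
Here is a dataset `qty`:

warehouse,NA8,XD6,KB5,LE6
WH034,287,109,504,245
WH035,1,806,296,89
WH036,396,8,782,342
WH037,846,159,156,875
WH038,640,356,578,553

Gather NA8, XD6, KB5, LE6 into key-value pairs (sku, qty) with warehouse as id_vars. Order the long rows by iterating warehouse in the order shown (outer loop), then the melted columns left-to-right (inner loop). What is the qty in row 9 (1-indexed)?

20 rows total (5 × 4). Row 9: index ⌊(9-1)/4⌋ = 2 into warehouse → WH036; (9-1) mod 4 = 0 into the melted columns → NA8.
So row 9 is (WH036, NA8, 396); qty = 396.

396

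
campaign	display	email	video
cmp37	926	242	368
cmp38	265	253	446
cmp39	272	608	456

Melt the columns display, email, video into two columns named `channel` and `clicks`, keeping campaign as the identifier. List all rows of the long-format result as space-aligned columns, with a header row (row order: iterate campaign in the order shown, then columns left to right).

campaign  channel  clicks
cmp37     display  926   
cmp37     email    242   
cmp37     video    368   
cmp38     display  265   
cmp38     email    253   
cmp38     video    446   
cmp39     display  272   
cmp39     email    608   
cmp39     video    456   

Each (campaign, column) pair becomes one row: 3 × 3 = 9 rows.
For example, (cmp37, display) → clicks=926.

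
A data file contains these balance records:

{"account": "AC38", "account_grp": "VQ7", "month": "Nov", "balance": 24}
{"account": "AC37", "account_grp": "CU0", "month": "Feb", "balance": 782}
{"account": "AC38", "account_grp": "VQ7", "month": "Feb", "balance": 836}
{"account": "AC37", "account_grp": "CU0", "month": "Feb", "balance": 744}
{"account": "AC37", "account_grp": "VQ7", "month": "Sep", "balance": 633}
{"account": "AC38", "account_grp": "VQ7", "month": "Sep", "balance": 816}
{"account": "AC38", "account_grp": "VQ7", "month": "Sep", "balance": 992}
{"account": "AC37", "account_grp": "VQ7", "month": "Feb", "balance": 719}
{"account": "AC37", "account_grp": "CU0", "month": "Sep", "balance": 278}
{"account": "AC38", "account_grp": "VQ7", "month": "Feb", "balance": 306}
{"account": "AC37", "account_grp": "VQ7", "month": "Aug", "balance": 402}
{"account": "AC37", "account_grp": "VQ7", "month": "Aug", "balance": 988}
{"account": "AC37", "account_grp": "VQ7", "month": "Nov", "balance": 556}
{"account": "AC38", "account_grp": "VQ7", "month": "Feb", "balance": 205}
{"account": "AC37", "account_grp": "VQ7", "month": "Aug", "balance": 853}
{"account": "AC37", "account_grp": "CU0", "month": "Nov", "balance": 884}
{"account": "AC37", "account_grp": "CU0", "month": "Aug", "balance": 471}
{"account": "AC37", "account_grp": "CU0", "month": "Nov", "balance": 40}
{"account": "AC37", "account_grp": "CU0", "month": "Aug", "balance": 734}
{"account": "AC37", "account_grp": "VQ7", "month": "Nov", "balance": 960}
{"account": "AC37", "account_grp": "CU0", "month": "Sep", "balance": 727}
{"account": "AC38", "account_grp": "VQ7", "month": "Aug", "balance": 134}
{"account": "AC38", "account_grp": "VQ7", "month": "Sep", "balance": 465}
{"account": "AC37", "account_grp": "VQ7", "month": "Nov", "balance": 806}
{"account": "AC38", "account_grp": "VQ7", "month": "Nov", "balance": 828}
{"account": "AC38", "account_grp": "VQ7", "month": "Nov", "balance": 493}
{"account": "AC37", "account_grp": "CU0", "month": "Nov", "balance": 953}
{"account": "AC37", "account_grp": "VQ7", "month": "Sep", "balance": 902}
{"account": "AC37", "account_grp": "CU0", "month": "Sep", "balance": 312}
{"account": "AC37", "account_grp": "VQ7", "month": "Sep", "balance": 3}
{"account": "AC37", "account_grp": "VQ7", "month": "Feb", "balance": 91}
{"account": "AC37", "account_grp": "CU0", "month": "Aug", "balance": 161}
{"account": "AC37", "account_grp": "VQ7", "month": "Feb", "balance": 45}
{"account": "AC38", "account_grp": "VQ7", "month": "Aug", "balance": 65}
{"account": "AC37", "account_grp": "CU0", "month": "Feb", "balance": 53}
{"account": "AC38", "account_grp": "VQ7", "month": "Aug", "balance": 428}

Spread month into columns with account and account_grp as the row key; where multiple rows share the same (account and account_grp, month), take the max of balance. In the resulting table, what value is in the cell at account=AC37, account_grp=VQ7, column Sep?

Rows with account=AC37, account_grp=VQ7 and month=Sep: balance values are 633, 902, 3.
max(633, 902, 3) = 902.

902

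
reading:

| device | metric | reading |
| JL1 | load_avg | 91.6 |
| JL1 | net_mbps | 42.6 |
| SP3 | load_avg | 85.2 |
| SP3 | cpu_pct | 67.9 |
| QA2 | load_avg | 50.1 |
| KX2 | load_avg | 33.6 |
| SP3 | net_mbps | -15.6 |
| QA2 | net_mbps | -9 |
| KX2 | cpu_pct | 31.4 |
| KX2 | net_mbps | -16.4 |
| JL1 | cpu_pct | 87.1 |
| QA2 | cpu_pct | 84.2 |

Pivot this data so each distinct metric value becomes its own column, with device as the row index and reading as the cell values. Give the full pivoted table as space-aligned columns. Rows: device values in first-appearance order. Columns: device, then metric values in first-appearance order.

Columns: device plus the 3 distinct metric values (load_avg, net_mbps, cpu_pct).
For example, row JL1 column load_avg takes reading=91.6 from the long row (JL1, load_avg).

device  load_avg  net_mbps  cpu_pct
JL1     91.6      42.6      87.1   
SP3     85.2      -15.6     67.9   
QA2     50.1      -9        84.2   
KX2     33.6      -16.4     31.4   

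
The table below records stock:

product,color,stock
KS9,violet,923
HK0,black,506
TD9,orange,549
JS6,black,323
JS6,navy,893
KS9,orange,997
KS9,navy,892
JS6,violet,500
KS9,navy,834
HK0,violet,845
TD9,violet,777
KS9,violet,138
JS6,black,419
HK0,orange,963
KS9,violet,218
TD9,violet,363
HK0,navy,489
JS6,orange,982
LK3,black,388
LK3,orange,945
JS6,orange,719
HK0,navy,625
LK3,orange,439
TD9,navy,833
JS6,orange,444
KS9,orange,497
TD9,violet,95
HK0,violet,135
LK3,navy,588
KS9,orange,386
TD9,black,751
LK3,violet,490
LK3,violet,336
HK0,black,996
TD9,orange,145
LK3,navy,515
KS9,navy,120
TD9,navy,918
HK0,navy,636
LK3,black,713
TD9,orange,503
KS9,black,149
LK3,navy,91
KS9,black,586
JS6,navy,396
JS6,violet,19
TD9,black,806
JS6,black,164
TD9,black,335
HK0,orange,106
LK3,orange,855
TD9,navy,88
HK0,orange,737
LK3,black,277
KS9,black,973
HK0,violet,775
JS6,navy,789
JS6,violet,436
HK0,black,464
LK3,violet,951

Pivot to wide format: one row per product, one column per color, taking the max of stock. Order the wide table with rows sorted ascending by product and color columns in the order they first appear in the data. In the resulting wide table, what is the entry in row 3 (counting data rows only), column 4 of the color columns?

892

With rows sorted ascending by product, row 3 is product=KS9. color columns in first-appearance order: violet, black, orange, navy; column 4 is navy.
Long rows with product=KS9, color=navy: max(892, 834, 120) = 892.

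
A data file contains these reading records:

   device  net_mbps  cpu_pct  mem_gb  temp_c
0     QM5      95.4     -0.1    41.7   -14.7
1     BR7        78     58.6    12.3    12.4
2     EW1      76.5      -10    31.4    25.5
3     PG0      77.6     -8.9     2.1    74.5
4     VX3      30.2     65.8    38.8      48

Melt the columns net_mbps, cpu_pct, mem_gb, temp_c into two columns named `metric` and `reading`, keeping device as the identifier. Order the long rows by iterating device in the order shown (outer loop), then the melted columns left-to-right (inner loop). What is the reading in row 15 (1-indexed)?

20 rows total (5 × 4). Row 15: index ⌊(15-1)/4⌋ = 3 into device → PG0; (15-1) mod 4 = 2 into the melted columns → mem_gb.
So row 15 is (PG0, mem_gb, 2.1); reading = 2.1.

2.1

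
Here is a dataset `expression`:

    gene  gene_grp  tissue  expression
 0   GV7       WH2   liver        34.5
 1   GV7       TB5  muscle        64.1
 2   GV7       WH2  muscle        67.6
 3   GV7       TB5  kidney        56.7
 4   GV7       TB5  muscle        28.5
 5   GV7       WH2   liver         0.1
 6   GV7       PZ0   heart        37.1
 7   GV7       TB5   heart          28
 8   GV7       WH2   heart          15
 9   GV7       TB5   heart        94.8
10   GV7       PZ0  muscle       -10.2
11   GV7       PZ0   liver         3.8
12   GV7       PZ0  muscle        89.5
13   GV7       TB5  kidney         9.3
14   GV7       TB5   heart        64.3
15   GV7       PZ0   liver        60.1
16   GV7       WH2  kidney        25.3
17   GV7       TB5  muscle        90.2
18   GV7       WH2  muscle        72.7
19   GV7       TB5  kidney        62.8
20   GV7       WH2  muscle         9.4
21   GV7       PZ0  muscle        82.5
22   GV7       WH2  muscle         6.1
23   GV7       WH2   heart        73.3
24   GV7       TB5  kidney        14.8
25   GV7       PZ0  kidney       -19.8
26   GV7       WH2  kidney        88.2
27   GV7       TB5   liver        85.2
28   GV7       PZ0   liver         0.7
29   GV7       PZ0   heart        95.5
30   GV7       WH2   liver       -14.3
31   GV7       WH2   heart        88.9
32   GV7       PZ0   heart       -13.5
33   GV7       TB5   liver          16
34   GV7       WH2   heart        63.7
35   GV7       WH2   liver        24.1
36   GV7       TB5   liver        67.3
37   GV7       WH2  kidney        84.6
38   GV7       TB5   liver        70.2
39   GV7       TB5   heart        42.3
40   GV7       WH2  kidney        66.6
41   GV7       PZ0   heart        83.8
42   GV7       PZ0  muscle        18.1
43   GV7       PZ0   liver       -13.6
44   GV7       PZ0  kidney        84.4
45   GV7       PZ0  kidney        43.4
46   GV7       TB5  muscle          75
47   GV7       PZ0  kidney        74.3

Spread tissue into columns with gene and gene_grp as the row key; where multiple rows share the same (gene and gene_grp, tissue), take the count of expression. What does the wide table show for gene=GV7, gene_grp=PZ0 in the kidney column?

Rows with gene=GV7, gene_grp=PZ0 and tissue=kidney: expression values are -19.8, 84.4, 43.4, 74.3.
4 rows match — count = 4.

4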